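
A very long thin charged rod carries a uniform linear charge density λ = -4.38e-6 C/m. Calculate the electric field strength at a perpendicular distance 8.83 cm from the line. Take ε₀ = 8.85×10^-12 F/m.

E ≈ 8.92×10^5 N/C

Take a coaxial cylindrical Gaussian surface of radius r = 8.83 cm and length L.
Q_enc = λL, so λ_enc = -4.38e-6 C/m.
Since E is radial and uniform over the curved surface, Φ = E·2πrL = Q_enc/ε₀ = λ_enc L/ε₀.
E = |λ_enc|/(2πε₀r) = (4.38e-6)/(2π·8.85×10^-12·0.0883) = 8.92e5 N/C.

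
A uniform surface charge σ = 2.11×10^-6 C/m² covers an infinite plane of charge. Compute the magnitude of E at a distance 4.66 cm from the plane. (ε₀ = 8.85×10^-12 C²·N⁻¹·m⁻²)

E = 1.19e5 V/m

Choose a cylindrical pillbox piercing the sheet, end faces (area A) parallel to it.
Only the two end caps contribute flux: Φ = 2EA. With Q_enc = σA, Gauss's law gives E = |σ|/(2ε₀).
E = |σ|/(2ε₀) = (2.11e-6)/(2·8.85×10^-12) = 1.19×10^5 N/C.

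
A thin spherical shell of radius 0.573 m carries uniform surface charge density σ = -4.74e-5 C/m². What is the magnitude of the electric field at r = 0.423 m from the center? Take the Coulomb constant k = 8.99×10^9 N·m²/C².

Take a concentric spherical Gaussian surface of radius r = 0.423 m (inside the shell, r < 0.573 m).
No charge lies within this surface, so Q_enc = 0 and Gauss's law gives E·4πr² = 0 ⇒ E = 0.

E = 0 (no enclosed charge)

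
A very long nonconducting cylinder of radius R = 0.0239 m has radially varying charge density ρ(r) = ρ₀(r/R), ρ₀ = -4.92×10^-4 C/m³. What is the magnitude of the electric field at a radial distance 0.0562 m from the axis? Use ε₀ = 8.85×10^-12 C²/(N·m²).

1.88e5 N/C

Coaxial Gaussian cylinder, radius r = 0.0562 m, length L (r > R, full charge per length enclosed).
λ_enc = 2π ∫₀^R ρ₀(r'/R)^1 r' dr' = 2πρ₀R²/3 = -5.886×10^-7 C/m.
By Gauss's law (flux through the curved wall only), E·2πrL = λ_enc L/ε₀.
E = |λ_enc|/(2πε₀r) = (5.886×10^-7)/(2π·8.85×10^-12·0.0562) = 1.88e5 N/C.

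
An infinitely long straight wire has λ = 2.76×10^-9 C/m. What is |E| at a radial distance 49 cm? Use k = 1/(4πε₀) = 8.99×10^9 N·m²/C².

Choose a coaxial cylinder of radius r = 49 cm (arbitrary length L) as the Gaussian surface.
Q_enc = λL, so λ_enc = 2.76×10^-9 C/m.
Gauss's law: E·2πrL = λ_enc L/ε₀.
E = 2k|λ_enc|/r = 2(8.99×10^9)(2.76e-9)/(0.49) = 101 N/C.

|E| = 101 N/C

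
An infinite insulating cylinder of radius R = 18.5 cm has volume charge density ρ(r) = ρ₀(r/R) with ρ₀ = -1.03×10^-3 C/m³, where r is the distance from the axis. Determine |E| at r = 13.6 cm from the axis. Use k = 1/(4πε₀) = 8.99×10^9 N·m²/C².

|E| = 3.88e6 N/C

By cylindrical symmetry E is radial; use a coaxial Gaussian cylinder of radius 13.6 cm and length L (r < R).
Integrating ρ over the cross-section to radius r: λ_enc = (2πρ₀/R) ∫₀^r r'^2 dr' = 2πρ₀ r^3/(3·R) = -2.933×10^-5 C/m.
Since E is radial and uniform over the curved surface, Φ = E·2πrL = Q_enc/ε₀ = λ_enc L/ε₀.
E = 2k|λ_enc|/r = 2(8.99×10^9)(2.933×10^-5)/(0.136) = 3.88×10^6 N/C.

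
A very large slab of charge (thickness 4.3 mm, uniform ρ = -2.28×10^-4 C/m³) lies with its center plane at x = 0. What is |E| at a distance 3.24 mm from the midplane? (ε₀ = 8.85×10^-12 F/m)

The point |x| = 3.24 mm lies outside the slab (half-thickness 0.00215 m). A symmetric pillbox spanning the full slab encloses Q_enc = ρ·d·A.
Flux = 2EA ⇒ E = |ρ|d/(2ε₀), independent of distance outside.
E = (2.28e-4)(0.0043)/(2·8.85×10^-12) = 5.54×10^4 N/C.

E = 5.54×10^4 V/m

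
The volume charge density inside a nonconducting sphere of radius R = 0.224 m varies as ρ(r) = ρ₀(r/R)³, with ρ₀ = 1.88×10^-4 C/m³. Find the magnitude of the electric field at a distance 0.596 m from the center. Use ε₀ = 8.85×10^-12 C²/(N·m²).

Take a concentric spherical Gaussian surface of radius r = 0.596 m (r > R, all charge enclosed).
Q_enc = 4π ∫₀^R ρ₀(r'/R)^3 r'² dr' = 4πρ₀R³/6 = 4.425×10^-6 C.
By Gauss's law, ∮E·dA = E·4πr² = Q_enc/ε₀.
E = |Q_enc|/(4πε₀r²) = (4.425×10^-6)/(4π·8.85×10^-12·(0.596)²) = 1.12e5 N/C.

|E| = 1.12×10^5 N/C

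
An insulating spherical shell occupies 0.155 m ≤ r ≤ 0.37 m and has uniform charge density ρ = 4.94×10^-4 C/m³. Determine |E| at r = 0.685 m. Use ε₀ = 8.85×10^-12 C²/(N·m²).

|E| ≈ 1.86×10^6 N/C

Use a concentric Gaussian sphere at r = 0.685 m (r > 0.37 m, enclosing the whole shell).
Q_enc = ρ·(4π/3)(b³ − a³) = (4.94e-4)·(4π/3)·((0.37)³ − (0.155)³) = 9.711×10^-5 C.
Applying ∮E·dA = Q_enc/ε₀ with Φ = E(4πr²):
E = |Q_enc|/(4πε₀r²) = (9.711×10^-5)/(4π·8.85×10^-12·(0.685)²) = 1.86e6 N/C.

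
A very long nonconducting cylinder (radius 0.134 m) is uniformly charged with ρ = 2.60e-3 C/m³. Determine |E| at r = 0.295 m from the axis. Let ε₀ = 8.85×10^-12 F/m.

E = 8.94×10^6 N/C

Choose a coaxial cylinder of radius r = 0.295 m (arbitrary length L) as the Gaussian surface (r > 0.134 m, full cross-section enclosed).
λ_enc = ρ·πR² = (2.60×10^-3)π(0.134)² = 1.467×10^-4 C/m.
Since E is radial and uniform over the curved surface, Φ = E·2πrL = Q_enc/ε₀ = λ_enc L/ε₀.
E = |λ_enc|/(2πε₀r) = (1.467×10^-4)/(2π·8.85×10^-12·0.295) = 8.94×10^6 N/C.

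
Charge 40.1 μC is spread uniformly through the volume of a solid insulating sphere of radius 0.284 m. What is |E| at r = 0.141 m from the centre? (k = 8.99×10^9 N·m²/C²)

2.22×10^6 N/C

Symmetry ⇒ E = E(r) r̂. Gaussian sphere of radius r = 0.141 m (r < R).
Only the charge within r is enclosed: Q_enc = Q·(r/R)³ = (40.1 μC)·(0.141 m/0.284 m)³ = 4.907e-6 C.
By Gauss's law, ∮E·dA = E·4πr² = Q_enc/ε₀.
E = k|Q_enc|/r² = (8.99×10^9)(4.907e-6)/(0.141)² = 2.22×10^6 N/C.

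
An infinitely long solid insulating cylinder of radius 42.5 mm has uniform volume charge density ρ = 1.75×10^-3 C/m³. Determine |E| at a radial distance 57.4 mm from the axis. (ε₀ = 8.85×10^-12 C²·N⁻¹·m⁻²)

Take a coaxial cylindrical Gaussian surface of radius r = 57.4 mm and length L (r > 42.5 mm, full cross-section enclosed).
λ_enc = ρ·πR² = (1.75e-3)π(0.0425)² = 9.93×10^-6 C/m.
Gauss's law: E·2πrL = λ_enc L/ε₀.
E = |λ_enc|/(2πε₀r) = (9.93×10^-6)/(2π·8.85×10^-12·0.0574) = 3.11e6 N/C.

|E| ≈ 3.11×10^6 N/C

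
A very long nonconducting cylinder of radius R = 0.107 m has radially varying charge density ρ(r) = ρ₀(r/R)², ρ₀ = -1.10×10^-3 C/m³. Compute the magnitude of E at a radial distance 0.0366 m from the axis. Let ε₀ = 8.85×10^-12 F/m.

E ≈ 1.33e5 N/C

By cylindrical symmetry E is radial; use a coaxial Gaussian cylinder of radius 0.0366 m and length L (r < R).
Integrating ρ over the cross-section to radius r: λ_enc = (2πρ₀/R²) ∫₀^r r'^3 dr' = 2πρ₀ r^4/(4·R²) = -2.708×10^-7 C/m.
Since E is radial and uniform over the curved surface, Φ = E·2πrL = Q_enc/ε₀ = λ_enc L/ε₀.
E = |λ_enc|/(2πε₀r) = (2.708×10^-7)/(2π·8.85×10^-12·0.0366) = 1.33e5 N/C.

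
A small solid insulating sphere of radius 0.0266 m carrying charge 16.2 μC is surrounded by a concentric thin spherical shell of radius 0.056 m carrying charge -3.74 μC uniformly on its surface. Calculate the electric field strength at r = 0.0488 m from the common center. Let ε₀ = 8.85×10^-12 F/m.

6.12×10^7 N/C

Use a concentric Gaussian sphere at r = 0.0488 m (between the bodies, 0.0266 m < r < 0.056 m).
The shell at 0.056 m lies outside the Gaussian surface, so Q_enc = 16.2 μC = 1.62×10^-5 C.
By Gauss's law, ∮E·dA = E·4πr² = Q_enc/ε₀.
E = |Q_enc|/(4πε₀r²) = (1.62×10^-5)/(4π·8.85×10^-12·(0.0488)²) = 6.12×10^7 N/C.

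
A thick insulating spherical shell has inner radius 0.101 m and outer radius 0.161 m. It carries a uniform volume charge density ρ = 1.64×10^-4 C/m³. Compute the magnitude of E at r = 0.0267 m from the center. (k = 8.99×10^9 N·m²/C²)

By spherical symmetry E is radial; choose a Gaussian sphere of radius r = 0.0267 m (r < 0.101 m, inside the empty cavity).
No charge is enclosed, so by Gauss's law E·4πr² = 0 ⇒ E = 0.

E = 0 (no enclosed charge)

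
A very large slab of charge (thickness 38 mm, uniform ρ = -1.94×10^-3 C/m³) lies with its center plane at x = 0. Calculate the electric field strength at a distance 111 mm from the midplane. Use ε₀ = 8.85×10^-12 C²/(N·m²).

The point |x| = 111 mm lies outside the slab (half-thickness 0.019 m). A symmetric pillbox spanning the full slab encloses Q_enc = ρ·d·A.
Flux = 2EA ⇒ E = |ρ|d/(2ε₀), independent of distance outside.
E = (1.94e-3)(0.038)/(2·8.85×10^-12) = 4.16×10^6 N/C.

E ≈ 4.16×10^6 V/m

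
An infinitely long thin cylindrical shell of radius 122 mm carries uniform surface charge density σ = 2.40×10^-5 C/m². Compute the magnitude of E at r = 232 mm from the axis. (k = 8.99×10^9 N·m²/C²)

By cylindrical symmetry E is radial; use a coaxial Gaussian cylinder of radius 232 mm and length L (r > 122 mm).
The whole shell is enclosed: λ_enc = σ·2πR = (2.40e-5)·2π·(0.122) = 1.84×10^-5 C/m.
Gauss's law: E·2πrL = λ_enc L/ε₀.
E = 2k|λ_enc|/r = 2(8.99×10^9)(1.84×10^-5)/(0.232) = 1.43×10^6 N/C.

|E| ≈ 1.43×10^6 V/m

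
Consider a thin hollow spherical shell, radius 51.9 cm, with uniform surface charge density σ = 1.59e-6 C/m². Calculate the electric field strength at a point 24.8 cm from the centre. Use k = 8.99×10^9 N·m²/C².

E = 0

Symmetry ⇒ E = E(r) r̂. Gaussian sphere of radius r = 24.8 cm (inside the shell, r < 51.9 cm).
All the charge is outside the Gaussian surface: Q_enc = 0, hence E = 0 everywhere inside the shell.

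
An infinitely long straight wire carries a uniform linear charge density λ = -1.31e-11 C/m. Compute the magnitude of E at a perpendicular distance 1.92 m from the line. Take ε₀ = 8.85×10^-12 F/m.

0.123 V/m

Choose a coaxial cylinder of radius r = 1.92 m (arbitrary length L) as the Gaussian surface.
Q_enc = λL, so λ_enc = -1.31×10^-11 C/m.
By Gauss's law (flux through the curved wall only), E·2πrL = λ_enc L/ε₀.
E = |λ_enc|/(2πε₀r) = (1.31×10^-11)/(2π·8.85×10^-12·1.92) = 0.123 N/C.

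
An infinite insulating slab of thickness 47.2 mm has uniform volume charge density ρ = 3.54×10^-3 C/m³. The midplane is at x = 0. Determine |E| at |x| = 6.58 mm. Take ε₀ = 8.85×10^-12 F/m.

By symmetry E is perpendicular to the slab. A Gaussian pillbox from −6.58 mm to +6.58 mm (face area A) lies entirely within the slab.
Q_enc = ρ·(2x)·A and flux = 2EA, so 2EA = 2ρxA/ε₀ ⇒ E = |ρ|x/ε₀.
E = (3.54e-3)(0.00658)/(8.85×10^-12) = 2.63×10^6 N/C.

E = 2.63×10^6 V/m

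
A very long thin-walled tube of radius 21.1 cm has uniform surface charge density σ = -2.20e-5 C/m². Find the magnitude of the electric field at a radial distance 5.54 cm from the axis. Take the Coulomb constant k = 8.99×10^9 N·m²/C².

E = 0

Coaxial Gaussian cylinder, radius r = 5.54 cm, length L (r < 21.1 cm, inside the shell).
No charge is enclosed, so Gauss's law gives E·2πrL = 0 ⇒ E = 0.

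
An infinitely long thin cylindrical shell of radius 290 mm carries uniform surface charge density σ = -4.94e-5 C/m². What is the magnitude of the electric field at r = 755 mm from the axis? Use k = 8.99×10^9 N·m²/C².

E ≈ 2.14×10^6 N/C

Coaxial Gaussian cylinder, radius r = 755 mm, length L (r > 290 mm).
The whole shell is enclosed: λ_enc = σ·2πR = (-4.94×10^-5)·2π·(0.29) = -9.001e-5 C/m.
Since E is radial and uniform over the curved surface, Φ = E·2πrL = Q_enc/ε₀ = λ_enc L/ε₀.
E = 2k|λ_enc|/r = 2(8.99×10^9)(9.001×10^-5)/(0.755) = 2.14×10^6 N/C.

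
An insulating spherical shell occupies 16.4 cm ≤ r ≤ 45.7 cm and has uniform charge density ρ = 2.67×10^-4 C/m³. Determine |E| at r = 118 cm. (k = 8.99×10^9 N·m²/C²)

E ≈ 6.57e5 N/C

Take a concentric spherical Gaussian surface of radius r = 118 cm (r > 45.7 cm, enclosing the whole shell).
Q_enc = ρ·(4π/3)(b³ − a³) = (2.67×10^-4)·(4π/3)·((0.457)³ − (0.164)³) = 1.018×10^-4 C.
Applying ∮E·dA = Q_enc/ε₀ with Φ = E(4πr²):
E = k|Q_enc|/r² = (8.99×10^9)(1.018×10^-4)/(1.18)² = 6.57e5 N/C.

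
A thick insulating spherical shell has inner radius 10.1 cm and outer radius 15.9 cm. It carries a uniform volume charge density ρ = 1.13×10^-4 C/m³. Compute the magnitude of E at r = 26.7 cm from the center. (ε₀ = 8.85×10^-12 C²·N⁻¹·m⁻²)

1.78e5 N/C

By spherical symmetry E is radial; choose a Gaussian sphere of radius r = 26.7 cm (r > 15.9 cm, enclosing the whole shell).
Q_enc = ρ·(4π/3)(b³ − a³) = (1.13×10^-4)·(4π/3)·((0.159)³ − (0.101)³) = 1.415e-6 C.
Since E is radial and uniform over the Gaussian sphere, Φ = E·4πr² = Q_enc/ε₀.
E = |Q_enc|/(4πε₀r²) = (1.415×10^-6)/(4π·8.85×10^-12·(0.267)²) = 1.78×10^5 N/C.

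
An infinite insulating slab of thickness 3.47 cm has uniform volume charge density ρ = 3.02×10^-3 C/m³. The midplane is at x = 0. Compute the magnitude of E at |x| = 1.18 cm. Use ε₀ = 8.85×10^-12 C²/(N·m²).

4.03×10^6 N/C

By symmetry E is perpendicular to the slab. A Gaussian pillbox from −1.18 cm to +1.18 cm (face area A) lies entirely within the slab.
Q_enc = ρ·(2x)·A and flux = 2EA, so 2EA = 2ρxA/ε₀ ⇒ E = |ρ|x/ε₀.
E = (3.02×10^-3)(0.0118)/(8.85×10^-12) = 4.03×10^6 N/C.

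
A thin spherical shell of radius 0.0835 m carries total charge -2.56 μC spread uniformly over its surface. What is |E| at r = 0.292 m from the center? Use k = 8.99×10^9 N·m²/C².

E ≈ 2.70e5 N/C

Symmetry ⇒ E = E(r) r̂. Gaussian sphere of radius r = 0.292 m (r > 0.0835 m).
The entire shell is enclosed: Q_enc = -2.56×10^-6 C.
Applying ∮E·dA = Q_enc/ε₀ with Φ = E(4πr²):
E = k|Q_enc|/r² = (8.99×10^9)(2.56×10^-6)/(0.292)² = 2.70×10^5 N/C.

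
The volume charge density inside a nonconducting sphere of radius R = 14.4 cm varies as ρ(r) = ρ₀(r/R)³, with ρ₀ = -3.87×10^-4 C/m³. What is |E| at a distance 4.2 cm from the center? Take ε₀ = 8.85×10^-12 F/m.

|E| ≈ 7.59e3 N/C

Take a concentric spherical Gaussian surface of radius r = 4.2 cm (r < R).
Q_enc = ∫₀^r ρ(r')·4πr'² dr' = (4πρ₀/R³) ∫₀^r r'^5 dr' = 4πρ₀ r^6/(6·R³) = -1.49×10^-9 C.
Gauss's law: E·4πr² = Q_enc/ε₀.
E = |Q_enc|/(4πε₀r²) = (1.49e-9)/(4π·8.85×10^-12·(0.042)²) = 7.59×10^3 N/C.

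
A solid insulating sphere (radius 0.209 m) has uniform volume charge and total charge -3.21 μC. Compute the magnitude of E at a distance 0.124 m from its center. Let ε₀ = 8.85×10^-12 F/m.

Use a concentric Gaussian sphere at r = 0.124 m (r < R).
Only the charge within r is enclosed: Q_enc = Q·(r/R)³ = (-3.21 μC)·(0.124 m/0.209 m)³ = -6.704e-7 C.
Since E is radial and uniform over the Gaussian sphere, Φ = E·4πr² = Q_enc/ε₀.
E = |Q_enc|/(4πε₀r²) = (6.704e-7)/(4π·8.85×10^-12·(0.124)²) = 3.92×10^5 N/C.

E = 3.92e5 V/m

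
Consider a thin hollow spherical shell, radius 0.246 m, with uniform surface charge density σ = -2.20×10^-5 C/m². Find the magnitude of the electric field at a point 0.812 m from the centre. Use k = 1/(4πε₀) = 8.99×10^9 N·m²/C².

Symmetry ⇒ E = E(r) r̂. Gaussian sphere of radius r = 0.812 m (r > 0.246 m).
The entire shell is enclosed: Q_enc = σ·4πR² = (-2.20×10^-5)·4π·(0.246)² = -1.673e-5 C.
By Gauss's law, ∮E·dA = E·4πr² = Q_enc/ε₀.
E = k|Q_enc|/r² = (8.99×10^9)(1.673×10^-5)/(0.812)² = 2.28×10^5 N/C.

|E| = 2.28×10^5 N/C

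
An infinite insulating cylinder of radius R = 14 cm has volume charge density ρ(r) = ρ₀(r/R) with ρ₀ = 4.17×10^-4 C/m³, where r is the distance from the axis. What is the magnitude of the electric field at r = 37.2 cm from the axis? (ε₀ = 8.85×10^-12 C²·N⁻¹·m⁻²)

8.28×10^5 N/C

By cylindrical symmetry E is radial; use a coaxial Gaussian cylinder of radius 37.2 cm and length L (r > R, full charge per length enclosed).
λ_enc = 2π ∫₀^R ρ₀(r'/R)^1 r' dr' = 2πρ₀R²/3 = 1.712×10^-5 C/m.
Applying ∮E·dA = Q_enc/ε₀ with the end caps contributing no flux:
E = |λ_enc|/(2πε₀r) = (1.712×10^-5)/(2π·8.85×10^-12·0.372) = 8.28e5 N/C.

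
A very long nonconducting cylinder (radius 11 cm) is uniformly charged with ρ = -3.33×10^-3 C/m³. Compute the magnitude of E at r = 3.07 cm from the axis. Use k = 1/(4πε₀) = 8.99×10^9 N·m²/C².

Coaxial Gaussian cylinder, radius r = 3.07 cm, length L (r < R).
Charge inside radius r per length L is ρ·πr²·L, so λ_enc = ρπr² = -9.86e-6 C/m.
By Gauss's law (flux through the curved wall only), E·2πrL = λ_enc L/ε₀.
E = 2k|λ_enc|/r = 2(8.99×10^9)(9.86×10^-6)/(0.0307) = 5.77×10^6 N/C.

|E| = 5.77e6 N/C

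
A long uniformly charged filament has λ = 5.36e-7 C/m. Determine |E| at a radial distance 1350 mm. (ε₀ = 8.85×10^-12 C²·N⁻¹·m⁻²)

Coaxial Gaussian cylinder, radius r = 1350 mm, length L.
Q_enc = λL, so λ_enc = 5.36×10^-7 C/m.
Gauss's law: E·2πrL = λ_enc L/ε₀.
E = |λ_enc|/(2πε₀r) = (5.36×10^-7)/(2π·8.85×10^-12·1.35) = 7.14e3 N/C.

|E| = 7.14×10^3 V/m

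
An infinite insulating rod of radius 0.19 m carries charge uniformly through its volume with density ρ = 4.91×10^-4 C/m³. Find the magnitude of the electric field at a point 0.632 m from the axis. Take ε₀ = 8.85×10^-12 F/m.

By cylindrical symmetry E is radial; use a coaxial Gaussian cylinder of radius 0.632 m and length L (r > 0.19 m, full cross-section enclosed).
λ_enc = ρ·πR² = (4.91×10^-4)π(0.19)² = 5.569×10^-5 C/m.
Applying ∮E·dA = Q_enc/ε₀ with the end caps contributing no flux:
E = |λ_enc|/(2πε₀r) = (5.569×10^-5)/(2π·8.85×10^-12·0.632) = 1.58e6 N/C.

|E| ≈ 1.58e6 N/C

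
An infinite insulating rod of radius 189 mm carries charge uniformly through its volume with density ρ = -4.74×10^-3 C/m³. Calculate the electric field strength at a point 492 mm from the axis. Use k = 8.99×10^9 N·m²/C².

E = 1.94×10^7 N/C

Choose a coaxial cylinder of radius r = 492 mm (arbitrary length L) as the Gaussian surface (r > 189 mm, full cross-section enclosed).
λ_enc = ρ·πR² = (-4.74e-3)π(0.189)² = -5.319e-4 C/m.
Applying ∮E·dA = Q_enc/ε₀ with the end caps contributing no flux:
E = 2k|λ_enc|/r = 2(8.99×10^9)(5.319×10^-4)/(0.492) = 1.94×10^7 N/C.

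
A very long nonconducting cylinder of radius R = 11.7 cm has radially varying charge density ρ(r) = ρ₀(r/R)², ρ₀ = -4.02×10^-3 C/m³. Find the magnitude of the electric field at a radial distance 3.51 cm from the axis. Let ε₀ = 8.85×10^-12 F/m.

E ≈ 3.59×10^5 N/C

Choose a coaxial cylinder of radius r = 3.51 cm (arbitrary length L) as the Gaussian surface (r < R).
Integrating ρ over the cross-section to radius r: λ_enc = (2πρ₀/R²) ∫₀^r r'^3 dr' = 2πρ₀ r^4/(4·R²) = -7.002×10^-7 C/m.
Applying ∮E·dA = Q_enc/ε₀ with the end caps contributing no flux:
E = |λ_enc|/(2πε₀r) = (7.002e-7)/(2π·8.85×10^-12·0.0351) = 3.59×10^5 N/C.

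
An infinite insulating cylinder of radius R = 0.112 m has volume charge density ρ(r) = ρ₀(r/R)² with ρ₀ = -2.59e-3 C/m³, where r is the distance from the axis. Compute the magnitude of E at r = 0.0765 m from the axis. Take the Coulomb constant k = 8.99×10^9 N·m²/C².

2.61×10^6 V/m

By cylindrical symmetry E is radial; use a coaxial Gaussian cylinder of radius 0.0765 m and length L (r < R).
λ_enc = ∫₀^r ρ(r')·2πr' dr' = (2πρ₀/R²)·r^4/4 = -1.111e-5 C/m.
Gauss's law: E·2πrL = λ_enc L/ε₀.
E = 2k|λ_enc|/r = 2(8.99×10^9)(1.111×10^-5)/(0.0765) = 2.61×10^6 N/C.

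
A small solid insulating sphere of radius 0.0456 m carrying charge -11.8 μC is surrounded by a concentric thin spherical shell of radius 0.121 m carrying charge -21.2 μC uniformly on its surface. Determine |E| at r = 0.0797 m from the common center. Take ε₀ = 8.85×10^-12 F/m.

By spherical symmetry E is radial; choose a Gaussian sphere of radius r = 0.0797 m (between the bodies, 0.0456 m < r < 0.121 m).
Only the inner charge is enclosed; the outer shell contributes nothing inside itself. Q_enc = -11.8 μC = -1.18e-5 C.
Since E is radial and uniform over the Gaussian sphere, Φ = E·4πr² = Q_enc/ε₀.
E = |Q_enc|/(4πε₀r²) = (1.18e-5)/(4π·8.85×10^-12·(0.0797)²) = 1.67×10^7 N/C.

E ≈ 1.67e7 N/C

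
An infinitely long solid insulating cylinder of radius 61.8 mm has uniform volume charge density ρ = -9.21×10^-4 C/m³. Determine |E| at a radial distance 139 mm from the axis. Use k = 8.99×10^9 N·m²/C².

By cylindrical symmetry E is radial; use a coaxial Gaussian cylinder of radius 139 mm and length L (r > 61.8 mm, full cross-section enclosed).
λ_enc = ρ·πR² = (-9.21×10^-4)π(0.0618)² = -1.105e-5 C/m.
Since E is radial and uniform over the curved surface, Φ = E·2πrL = Q_enc/ε₀ = λ_enc L/ε₀.
E = 2k|λ_enc|/r = 2(8.99×10^9)(1.105e-5)/(0.139) = 1.43×10^6 N/C.

1.43e6 V/m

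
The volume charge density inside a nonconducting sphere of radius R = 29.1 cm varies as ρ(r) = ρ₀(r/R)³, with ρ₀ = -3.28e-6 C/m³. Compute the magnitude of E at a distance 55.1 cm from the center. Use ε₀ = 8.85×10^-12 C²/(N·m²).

|E| = 5.01×10^3 V/m

Symmetry ⇒ E = E(r) r̂. Gaussian sphere of radius r = 55.1 cm (r > R, all charge enclosed).
Q_enc = 4π ∫₀^R ρ₀(r'/R)^3 r'² dr' = 4πρ₀R³/6 = -1.693×10^-7 C.
Applying ∮E·dA = Q_enc/ε₀ with Φ = E(4πr²):
E = |Q_enc|/(4πε₀r²) = (1.693×10^-7)/(4π·8.85×10^-12·(0.551)²) = 5.01×10^3 N/C.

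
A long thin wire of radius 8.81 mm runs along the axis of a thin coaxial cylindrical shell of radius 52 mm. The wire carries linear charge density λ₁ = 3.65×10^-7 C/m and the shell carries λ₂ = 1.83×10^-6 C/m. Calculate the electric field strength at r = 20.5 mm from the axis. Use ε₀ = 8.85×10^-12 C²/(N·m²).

Take a coaxial cylindrical Gaussian surface of radius r = 20.5 mm and length L (between the conductors, 8.81 mm < r < 52 mm).
The shell at 52 mm lies outside the Gaussian surface, so λ_enc = λ₁ = 3.65×10^-7 C/m.
By Gauss's law (flux through the curved wall only), E·2πrL = λ_enc L/ε₀.
E = |λ_enc|/(2πε₀r) = (3.65×10^-7)/(2π·8.85×10^-12·0.0205) = 3.20×10^5 N/C.

E = 3.20e5 V/m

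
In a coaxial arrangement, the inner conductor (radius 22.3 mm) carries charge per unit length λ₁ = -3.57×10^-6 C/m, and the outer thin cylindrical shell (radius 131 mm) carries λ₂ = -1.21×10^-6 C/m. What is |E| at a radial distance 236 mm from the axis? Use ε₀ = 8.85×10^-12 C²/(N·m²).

Take a coaxial cylindrical Gaussian surface of radius r = 236 mm and length L (r > 131 mm, enclosing both).
λ_enc = λ₁ + λ₂ = (-3.57×10^-6) + (-1.21×10^-6) = -4.78×10^-6 C/m.
Applying ∮E·dA = Q_enc/ε₀ with the end caps contributing no flux:
E = |λ_enc|/(2πε₀r) = (4.78e-6)/(2π·8.85×10^-12·0.236) = 3.64×10^5 N/C.

3.64×10^5 N/C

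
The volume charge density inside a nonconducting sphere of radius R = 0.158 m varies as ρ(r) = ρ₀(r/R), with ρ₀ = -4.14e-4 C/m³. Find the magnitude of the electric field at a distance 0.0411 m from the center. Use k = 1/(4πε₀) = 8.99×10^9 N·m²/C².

By spherical symmetry E is radial; choose a Gaussian sphere of radius r = 0.0411 m (r < R).
Integrate the density: Q_enc = 4π ∫₀^r ρ₀(r'/R)^1 r'² dr' = 4πρ₀ r^4/(4·R) = -2.349e-8 C.
Since E is radial and uniform over the Gaussian sphere, Φ = E·4πr² = Q_enc/ε₀.
E = k|Q_enc|/r² = (8.99×10^9)(2.349×10^-8)/(0.0411)² = 1.25×10^5 N/C.

|E| ≈ 1.25×10^5 N/C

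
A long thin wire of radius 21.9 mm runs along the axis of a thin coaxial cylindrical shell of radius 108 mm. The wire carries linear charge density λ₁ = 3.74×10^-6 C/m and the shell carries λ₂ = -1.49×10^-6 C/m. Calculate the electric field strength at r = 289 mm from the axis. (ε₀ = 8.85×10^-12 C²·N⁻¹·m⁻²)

Coaxial Gaussian cylinder, radius r = 289 mm, length L (r > 108 mm, enclosing both).
λ_enc = λ₁ + λ₂ = (3.74×10^-6) + (-1.49×10^-6) = 2.25e-6 C/m.
By Gauss's law (flux through the curved wall only), E·2πrL = λ_enc L/ε₀.
E = |λ_enc|/(2πε₀r) = (2.25e-6)/(2π·8.85×10^-12·0.289) = 1.40×10^5 N/C.

E = 1.40×10^5 N/C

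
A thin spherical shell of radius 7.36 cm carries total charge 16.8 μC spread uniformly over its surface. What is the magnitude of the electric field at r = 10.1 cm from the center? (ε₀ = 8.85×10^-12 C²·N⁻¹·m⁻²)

Symmetry ⇒ E = E(r) r̂. Gaussian sphere of radius r = 10.1 cm (r > 7.36 cm).
The entire shell is enclosed: Q_enc = 1.68e-5 C.
Since E is radial and uniform over the Gaussian sphere, Φ = E·4πr² = Q_enc/ε₀.
E = |Q_enc|/(4πε₀r²) = (1.68×10^-5)/(4π·8.85×10^-12·(0.101)²) = 1.48×10^7 N/C.

E = 1.48e7 N/C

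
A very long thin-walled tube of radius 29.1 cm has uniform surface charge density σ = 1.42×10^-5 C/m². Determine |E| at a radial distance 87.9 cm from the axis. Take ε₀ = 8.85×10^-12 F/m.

|E| ≈ 5.31e5 V/m

Take a coaxial cylindrical Gaussian surface of radius r = 87.9 cm and length L (r > 29.1 cm).
The whole shell is enclosed: λ_enc = σ·2πR = (1.42×10^-5)·2π·(0.291) = 2.596×10^-5 C/m.
Since E is radial and uniform over the curved surface, Φ = E·2πrL = Q_enc/ε₀ = λ_enc L/ε₀.
E = |λ_enc|/(2πε₀r) = (2.596×10^-5)/(2π·8.85×10^-12·0.879) = 5.31×10^5 N/C.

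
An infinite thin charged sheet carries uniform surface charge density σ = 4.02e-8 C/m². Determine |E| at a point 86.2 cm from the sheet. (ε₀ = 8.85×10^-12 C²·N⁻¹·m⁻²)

E ≈ 2.27×10^3 N/C

Choose a cylindrical pillbox piercing the sheet, end faces (area A) parallel to it.
Flux Φ = 2EA and Q_enc = σA, so 2EA = σA/ε₀ ⇒ E = |σ|/(2ε₀), independent of distance.
E = |σ|/(2ε₀) = (4.02×10^-8)/(2·8.85×10^-12) = 2.27×10^3 N/C.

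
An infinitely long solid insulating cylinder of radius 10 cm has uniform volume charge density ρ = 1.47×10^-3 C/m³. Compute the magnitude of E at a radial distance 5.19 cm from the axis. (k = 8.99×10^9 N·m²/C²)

4.31×10^6 N/C

Choose a coaxial cylinder of radius r = 5.19 cm (arbitrary length L) as the Gaussian surface (r < R).
Charge inside radius r per length L is ρ·πr²·L, so λ_enc = ρπr² = 1.244e-5 C/m.
Applying ∮E·dA = Q_enc/ε₀ with the end caps contributing no flux:
E = 2k|λ_enc|/r = 2(8.99×10^9)(1.244×10^-5)/(0.0519) = 4.31×10^6 N/C.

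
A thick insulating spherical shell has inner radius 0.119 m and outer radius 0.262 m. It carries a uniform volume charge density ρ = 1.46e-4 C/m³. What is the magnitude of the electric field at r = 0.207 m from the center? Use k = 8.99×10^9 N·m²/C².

Symmetry ⇒ E = E(r) r̂. Gaussian sphere of radius r = 0.207 m (within the shell material, 0.119 m < r < 0.262 m).
Enclosed charge is the volume from a to r: Q_enc = (4π/3)ρ(r³ − a³) = 4.394×10^-6 C.
Applying ∮E·dA = Q_enc/ε₀ with Φ = E(4πr²):
E = k|Q_enc|/r² = (8.99×10^9)(4.394×10^-6)/(0.207)² = 9.22×10^5 N/C.

9.22×10^5 V/m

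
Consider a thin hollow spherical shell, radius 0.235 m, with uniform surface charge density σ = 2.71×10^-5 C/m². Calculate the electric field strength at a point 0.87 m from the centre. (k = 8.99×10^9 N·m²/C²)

2.23×10^5 N/C

Use a concentric Gaussian sphere at r = 0.87 m (r > 0.235 m).
The entire shell is enclosed: Q_enc = σ·4πR² = (2.71×10^-5)·4π·(0.235)² = 1.881e-5 C.
Gauss's law: E·4πr² = Q_enc/ε₀.
E = k|Q_enc|/r² = (8.99×10^9)(1.881e-5)/(0.87)² = 2.23×10^5 N/C.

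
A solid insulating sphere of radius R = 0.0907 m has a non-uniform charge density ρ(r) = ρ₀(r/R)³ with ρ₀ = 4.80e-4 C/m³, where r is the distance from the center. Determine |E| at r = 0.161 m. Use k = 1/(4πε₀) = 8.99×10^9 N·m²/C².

Use a concentric Gaussian sphere at r = 0.161 m (r > R, all charge enclosed).
Q_enc = 4π ∫₀^R ρ₀(r'/R)^3 r'² dr' = 4πρ₀R³/6 = 7.501e-7 C.
By Gauss's law, ∮E·dA = E·4πr² = Q_enc/ε₀.
E = k|Q_enc|/r² = (8.99×10^9)(7.501×10^-7)/(0.161)² = 2.60×10^5 N/C.

2.60×10^5 V/m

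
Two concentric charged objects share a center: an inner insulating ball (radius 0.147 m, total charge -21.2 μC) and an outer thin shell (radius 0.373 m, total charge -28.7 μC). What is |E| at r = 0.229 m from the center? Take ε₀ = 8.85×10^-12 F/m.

E ≈ 3.64×10^6 N/C

Use a concentric Gaussian sphere at r = 0.229 m (between the bodies, 0.147 m < r < 0.373 m).
The shell at 0.373 m lies outside the Gaussian surface, so Q_enc = -21.2 μC = -2.12×10^-5 C.
Since E is radial and uniform over the Gaussian sphere, Φ = E·4πr² = Q_enc/ε₀.
E = |Q_enc|/(4πε₀r²) = (2.12×10^-5)/(4π·8.85×10^-12·(0.229)²) = 3.64e6 N/C.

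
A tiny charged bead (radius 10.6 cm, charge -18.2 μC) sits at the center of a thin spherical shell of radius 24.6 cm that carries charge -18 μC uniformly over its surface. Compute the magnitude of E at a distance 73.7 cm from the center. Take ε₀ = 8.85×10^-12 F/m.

Take a concentric spherical Gaussian surface of radius r = 73.7 cm (r > 24.6 cm, enclosing both).
Q_enc = (-18.2 μC) + (-18 μC) = -3.62e-5 C.
Applying ∮E·dA = Q_enc/ε₀ with Φ = E(4πr²):
E = |Q_enc|/(4πε₀r²) = (3.62×10^-5)/(4π·8.85×10^-12·(0.737)²) = 5.99e5 N/C.

5.99e5 N/C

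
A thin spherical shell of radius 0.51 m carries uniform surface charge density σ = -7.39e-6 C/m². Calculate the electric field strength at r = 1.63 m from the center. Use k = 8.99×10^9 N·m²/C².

Take a concentric spherical Gaussian surface of radius r = 1.63 m (r > 0.51 m).
The entire shell is enclosed: Q_enc = σ·4πR² = (-7.39×10^-6)·4π·(0.51)² = -2.415×10^-5 C.
Gauss's law: E·4πr² = Q_enc/ε₀.
E = k|Q_enc|/r² = (8.99×10^9)(2.415e-5)/(1.63)² = 8.17e4 N/C.

E ≈ 8.17×10^4 N/C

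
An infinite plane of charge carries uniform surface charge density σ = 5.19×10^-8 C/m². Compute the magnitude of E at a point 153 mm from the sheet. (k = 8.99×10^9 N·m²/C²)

|E| ≈ 2.93×10^3 N/C

By planar symmetry E is perpendicular to the sheet and uniform; use a Gaussian pillbox with flat faces of area A on each side of the sheet.
Only the two end caps contribute flux: Φ = 2EA. With Q_enc = σA, Gauss's law gives E = |σ|/(2ε₀).
E = 2πk|σ| = 2π(8.99×10^9)(5.19e-8) = 2.93×10^3 N/C.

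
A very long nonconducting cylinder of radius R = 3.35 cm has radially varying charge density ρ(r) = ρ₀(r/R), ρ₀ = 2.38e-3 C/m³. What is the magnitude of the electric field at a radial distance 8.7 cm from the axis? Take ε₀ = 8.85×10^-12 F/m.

|E| ≈ 1.16×10^6 N/C

Choose a coaxial cylinder of radius r = 8.7 cm (arbitrary length L) as the Gaussian surface (r > R, full charge per length enclosed).
λ_enc = 2π ∫₀^R ρ₀(r'/R)^1 r' dr' = 2πρ₀R²/3 = 5.594e-6 C/m.
Applying ∮E·dA = Q_enc/ε₀ with the end caps contributing no flux:
E = |λ_enc|/(2πε₀r) = (5.594×10^-6)/(2π·8.85×10^-12·0.087) = 1.16×10^6 N/C.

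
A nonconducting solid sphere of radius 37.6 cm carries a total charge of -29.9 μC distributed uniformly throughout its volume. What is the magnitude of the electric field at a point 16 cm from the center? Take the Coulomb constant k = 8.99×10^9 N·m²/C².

Take a concentric spherical Gaussian surface of radius r = 16 cm (r < R).
For a uniform sphere the enclosed fraction is (r/R)³, so Q_enc = (-29.9 μC)(0.16/0.376)³ = -2.304×10^-6 C.
Applying ∮E·dA = Q_enc/ε₀ with Φ = E(4πr²):
E = k|Q_enc|/r² = (8.99×10^9)(2.304×10^-6)/(0.16)² = 8.09×10^5 N/C.

|E| = 8.09e5 N/C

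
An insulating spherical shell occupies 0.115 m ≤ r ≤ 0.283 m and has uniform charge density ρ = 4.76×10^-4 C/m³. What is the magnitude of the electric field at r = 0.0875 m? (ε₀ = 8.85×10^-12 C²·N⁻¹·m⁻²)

Symmetry ⇒ E = E(r) r̂. Gaussian sphere of radius r = 0.0875 m (r < 0.115 m, inside the empty cavity).
No charge is enclosed, so by Gauss's law E·4πr² = 0 ⇒ E = 0.

|E| = 0 V/m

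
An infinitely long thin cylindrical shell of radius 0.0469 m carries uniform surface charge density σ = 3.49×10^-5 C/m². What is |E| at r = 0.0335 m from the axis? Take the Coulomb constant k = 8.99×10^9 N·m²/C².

|E| = 0 N/C

By cylindrical symmetry E is radial; use a coaxial Gaussian cylinder of radius 0.0335 m and length L (r < 0.0469 m, inside the shell).
No charge is enclosed, so Gauss's law gives E·2πrL = 0 ⇒ E = 0.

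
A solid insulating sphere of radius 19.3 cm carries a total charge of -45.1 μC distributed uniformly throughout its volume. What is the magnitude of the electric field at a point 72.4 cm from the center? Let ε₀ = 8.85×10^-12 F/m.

Take a concentric spherical Gaussian surface of radius r = 72.4 cm (r > R, so the entire charge is enclosed).
Q_enc = -45.1 μC = -4.51×10^-5 C.
Gauss's law: E·4πr² = Q_enc/ε₀.
E = |Q_enc|/(4πε₀r²) = (4.51e-5)/(4π·8.85×10^-12·(0.724)²) = 7.74×10^5 N/C.

E = 7.74e5 N/C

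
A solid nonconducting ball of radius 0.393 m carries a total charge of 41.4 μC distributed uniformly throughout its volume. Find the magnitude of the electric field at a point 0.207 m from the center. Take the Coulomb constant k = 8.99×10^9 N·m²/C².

Use a concentric Gaussian sphere at r = 0.207 m (r < R).
Only the charge within r is enclosed: Q_enc = Q·(r/R)³ = (41.4 μC)·(0.207 m/0.393 m)³ = 6.05×10^-6 C.
Since E is radial and uniform over the Gaussian sphere, Φ = E·4πr² = Q_enc/ε₀.
E = k|Q_enc|/r² = (8.99×10^9)(6.05e-6)/(0.207)² = 1.27×10^6 N/C.

E = 1.27×10^6 V/m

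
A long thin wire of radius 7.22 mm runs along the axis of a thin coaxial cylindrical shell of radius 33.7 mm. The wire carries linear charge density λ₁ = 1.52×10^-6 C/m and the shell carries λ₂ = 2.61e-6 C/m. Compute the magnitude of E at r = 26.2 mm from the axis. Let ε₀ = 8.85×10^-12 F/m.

Choose a coaxial cylinder of radius r = 26.2 mm (arbitrary length L) as the Gaussian surface (between the conductors, 7.22 mm < r < 33.7 mm).
The shell at 33.7 mm lies outside the Gaussian surface, so λ_enc = λ₁ = 1.52×10^-6 C/m.
Applying ∮E·dA = Q_enc/ε₀ with the end caps contributing no flux:
E = |λ_enc|/(2πε₀r) = (1.52e-6)/(2π·8.85×10^-12·0.0262) = 1.04e6 N/C.

E = 1.04e6 N/C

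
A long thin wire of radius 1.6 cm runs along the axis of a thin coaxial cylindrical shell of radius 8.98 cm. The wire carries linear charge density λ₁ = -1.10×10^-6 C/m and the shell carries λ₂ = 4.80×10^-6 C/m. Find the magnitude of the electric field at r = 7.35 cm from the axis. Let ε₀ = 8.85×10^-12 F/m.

Coaxial Gaussian cylinder, radius r = 7.35 cm, length L (between the conductors, 1.6 cm < r < 8.98 cm).
The shell at 8.98 cm lies outside the Gaussian surface, so λ_enc = λ₁ = -1.10×10^-6 C/m.
Applying ∮E·dA = Q_enc/ε₀ with the end caps contributing no flux:
E = |λ_enc|/(2πε₀r) = (1.10×10^-6)/(2π·8.85×10^-12·0.0735) = 2.69×10^5 N/C.

2.69×10^5 N/C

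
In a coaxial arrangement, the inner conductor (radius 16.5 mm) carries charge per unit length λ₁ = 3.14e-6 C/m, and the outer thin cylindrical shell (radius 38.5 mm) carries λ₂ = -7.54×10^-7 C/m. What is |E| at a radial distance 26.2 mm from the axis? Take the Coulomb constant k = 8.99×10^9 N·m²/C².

Coaxial Gaussian cylinder, radius r = 26.2 mm, length L (between the conductors, 16.5 mm < r < 38.5 mm).
The shell at 38.5 mm lies outside the Gaussian surface, so λ_enc = λ₁ = 3.14×10^-6 C/m.
Since E is radial and uniform over the curved surface, Φ = E·2πrL = Q_enc/ε₀ = λ_enc L/ε₀.
E = 2k|λ_enc|/r = 2(8.99×10^9)(3.14e-6)/(0.0262) = 2.15e6 N/C.

E ≈ 2.15e6 N/C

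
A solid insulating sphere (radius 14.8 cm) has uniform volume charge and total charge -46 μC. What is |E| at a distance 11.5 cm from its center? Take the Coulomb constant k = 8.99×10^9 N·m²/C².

E ≈ 1.47×10^7 N/C

Symmetry ⇒ E = E(r) r̂. Gaussian sphere of radius r = 11.5 cm (r < R).
For a uniform sphere the enclosed fraction is (r/R)³, so Q_enc = (-46 μC)(0.115/0.148)³ = -2.158×10^-5 C.
Applying ∮E·dA = Q_enc/ε₀ with Φ = E(4πr²):
E = k|Q_enc|/r² = (8.99×10^9)(2.158×10^-5)/(0.115)² = 1.47e7 N/C.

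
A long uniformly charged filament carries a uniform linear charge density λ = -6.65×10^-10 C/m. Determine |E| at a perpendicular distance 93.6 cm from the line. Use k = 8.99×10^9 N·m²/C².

Choose a coaxial cylinder of radius r = 93.6 cm (arbitrary length L) as the Gaussian surface.
Q_enc = λL, so λ_enc = -6.65×10^-10 C/m.
Gauss's law: E·2πrL = λ_enc L/ε₀.
E = 2k|λ_enc|/r = 2(8.99×10^9)(6.65e-10)/(0.936) = 12.8 N/C.

E = 12.8 N/C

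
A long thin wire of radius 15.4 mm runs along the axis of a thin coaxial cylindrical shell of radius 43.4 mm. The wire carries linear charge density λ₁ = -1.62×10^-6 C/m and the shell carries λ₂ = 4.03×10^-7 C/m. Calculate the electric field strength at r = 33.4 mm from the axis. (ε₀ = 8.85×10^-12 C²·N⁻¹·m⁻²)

8.72e5 N/C

Take a coaxial cylindrical Gaussian surface of radius r = 33.4 mm and length L (between the conductors, 15.4 mm < r < 43.4 mm).
The shell at 43.4 mm lies outside the Gaussian surface, so λ_enc = λ₁ = -1.62×10^-6 C/m.
Since E is radial and uniform over the curved surface, Φ = E·2πrL = Q_enc/ε₀ = λ_enc L/ε₀.
E = |λ_enc|/(2πε₀r) = (1.62×10^-6)/(2π·8.85×10^-12·0.0334) = 8.72e5 N/C.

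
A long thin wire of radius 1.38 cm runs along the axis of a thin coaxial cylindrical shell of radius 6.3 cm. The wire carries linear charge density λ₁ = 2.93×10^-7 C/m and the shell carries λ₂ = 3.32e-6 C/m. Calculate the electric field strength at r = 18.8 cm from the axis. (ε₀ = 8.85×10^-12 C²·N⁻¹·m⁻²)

Coaxial Gaussian cylinder, radius r = 18.8 cm, length L (r > 6.3 cm, enclosing both).
λ_enc = λ₁ + λ₂ = (2.93e-7) + (3.32e-6) = 3.613×10^-6 C/m.
By Gauss's law (flux through the curved wall only), E·2πrL = λ_enc L/ε₀.
E = |λ_enc|/(2πε₀r) = (3.613×10^-6)/(2π·8.85×10^-12·0.188) = 3.46e5 N/C.

3.46×10^5 N/C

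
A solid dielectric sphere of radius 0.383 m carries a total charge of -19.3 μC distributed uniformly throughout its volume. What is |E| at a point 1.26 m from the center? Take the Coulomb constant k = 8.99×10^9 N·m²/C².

By spherical symmetry E is radial; choose a Gaussian sphere of radius r = 1.26 m (r > R, so the entire charge is enclosed).
Q_enc = -19.3 μC = -1.93×10^-5 C.
By Gauss's law, ∮E·dA = E·4πr² = Q_enc/ε₀.
E = k|Q_enc|/r² = (8.99×10^9)(1.93e-5)/(1.26)² = 1.09×10^5 N/C.

|E| = 1.09×10^5 V/m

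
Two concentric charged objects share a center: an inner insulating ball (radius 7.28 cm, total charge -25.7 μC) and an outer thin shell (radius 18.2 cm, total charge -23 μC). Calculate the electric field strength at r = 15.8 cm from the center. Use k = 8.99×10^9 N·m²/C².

Use a concentric Gaussian sphere at r = 15.8 cm (between the bodies, 7.28 cm < r < 18.2 cm).
Only the inner charge is enclosed; the outer shell contributes nothing inside itself. Q_enc = -25.7 μC = -2.57e-5 C.
Gauss's law: E·4πr² = Q_enc/ε₀.
E = k|Q_enc|/r² = (8.99×10^9)(2.57e-5)/(0.158)² = 9.26e6 N/C.

E = 9.26×10^6 V/m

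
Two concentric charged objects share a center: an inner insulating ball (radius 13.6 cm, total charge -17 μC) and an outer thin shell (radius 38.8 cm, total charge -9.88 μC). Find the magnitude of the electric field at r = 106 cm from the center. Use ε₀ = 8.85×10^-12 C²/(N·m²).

Use a concentric Gaussian sphere at r = 106 cm (r > 38.8 cm, enclosing both).
Q_enc = (-17 μC) + (-9.88 μC) = -2.688e-5 C.
Gauss's law: E·4πr² = Q_enc/ε₀.
E = |Q_enc|/(4πε₀r²) = (2.688×10^-5)/(4π·8.85×10^-12·(1.06)²) = 2.15×10^5 N/C.

E ≈ 2.15×10^5 V/m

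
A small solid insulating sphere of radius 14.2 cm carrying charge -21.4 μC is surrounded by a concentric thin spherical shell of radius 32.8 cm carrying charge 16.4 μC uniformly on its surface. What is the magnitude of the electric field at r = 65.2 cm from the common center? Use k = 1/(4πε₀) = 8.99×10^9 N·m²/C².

Use a concentric Gaussian sphere at r = 65.2 cm (r > 32.8 cm, enclosing both).
Q_enc = (-21.4 μC) + (16.4 μC) = -5.00e-6 C.
Since E is radial and uniform over the Gaussian sphere, Φ = E·4πr² = Q_enc/ε₀.
E = k|Q_enc|/r² = (8.99×10^9)(5.00×10^-6)/(0.652)² = 1.06e5 N/C.

E = 1.06×10^5 V/m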